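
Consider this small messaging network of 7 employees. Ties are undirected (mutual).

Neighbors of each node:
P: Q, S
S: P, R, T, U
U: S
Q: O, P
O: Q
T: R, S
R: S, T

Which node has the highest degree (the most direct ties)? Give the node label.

S

Degrees — O:1, P:2, Q:2, R:2, S:4, T:2, U:1.
The maximum is 4, attained only by S.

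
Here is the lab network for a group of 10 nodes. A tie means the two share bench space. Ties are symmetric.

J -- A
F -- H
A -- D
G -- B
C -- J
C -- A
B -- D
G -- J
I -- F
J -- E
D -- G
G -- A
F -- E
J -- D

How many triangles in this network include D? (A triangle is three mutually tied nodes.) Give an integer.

4

D's neighbors: A, B, G, and J.
Neighbor pairs that are themselves tied: D–A–G; D–A–J; D–B–G; D–G–J. Each forms one triangle with D, for 4 in total.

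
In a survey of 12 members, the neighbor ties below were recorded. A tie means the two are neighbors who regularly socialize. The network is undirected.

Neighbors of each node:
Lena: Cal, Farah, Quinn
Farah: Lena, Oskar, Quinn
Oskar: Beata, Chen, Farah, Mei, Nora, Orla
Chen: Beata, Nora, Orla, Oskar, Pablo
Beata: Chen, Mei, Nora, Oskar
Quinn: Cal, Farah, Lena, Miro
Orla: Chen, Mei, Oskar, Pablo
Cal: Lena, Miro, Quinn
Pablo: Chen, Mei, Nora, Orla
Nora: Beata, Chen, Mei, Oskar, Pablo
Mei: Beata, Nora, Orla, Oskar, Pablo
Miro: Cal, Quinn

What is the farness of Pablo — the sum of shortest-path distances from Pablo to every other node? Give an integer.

Distances from Pablo: Beata:2, Cal:5, Chen:1, Farah:3, Lena:4, Mei:1, Miro:5, Nora:1, Orla:1, Oskar:2, Quinn:4.
Sum = 2 + 5 + 1 + 3 + 4 + 1 + 5 + 1 + 1 + 2 + 4 = 29.

29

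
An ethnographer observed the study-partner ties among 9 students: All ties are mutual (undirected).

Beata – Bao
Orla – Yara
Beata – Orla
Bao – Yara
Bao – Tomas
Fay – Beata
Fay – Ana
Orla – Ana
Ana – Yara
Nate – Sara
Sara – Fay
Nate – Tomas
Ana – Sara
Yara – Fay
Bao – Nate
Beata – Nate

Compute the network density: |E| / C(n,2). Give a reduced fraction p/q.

There are 16 edges and 9 nodes, so the maximum possible is C(9,2) = 36.
Density = 16/36 = 4/9.

4/9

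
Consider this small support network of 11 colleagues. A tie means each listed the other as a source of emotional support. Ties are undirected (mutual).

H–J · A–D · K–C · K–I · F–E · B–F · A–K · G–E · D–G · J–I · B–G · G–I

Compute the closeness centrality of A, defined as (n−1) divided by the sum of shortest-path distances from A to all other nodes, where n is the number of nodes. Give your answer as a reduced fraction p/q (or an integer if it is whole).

2/5

Distances from A: B:3, C:2, D:1, E:3, F:4, G:2, H:4, I:2, J:3, K:1. Sum = 25.
n = 11, so closeness = 10/25 = 2/5.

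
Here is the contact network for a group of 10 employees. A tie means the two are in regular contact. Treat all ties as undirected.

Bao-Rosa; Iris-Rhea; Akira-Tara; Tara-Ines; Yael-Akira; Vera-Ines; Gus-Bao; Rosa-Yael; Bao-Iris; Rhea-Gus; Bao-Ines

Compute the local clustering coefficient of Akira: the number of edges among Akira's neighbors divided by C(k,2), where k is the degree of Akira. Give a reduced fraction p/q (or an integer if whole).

0

Akira's neighbors: Tara and Yael (k = 2).
Possible neighbor pairs: C(2,2) = 1. Edges among them: none → e = 0.
Clustering(Akira) = 0/1.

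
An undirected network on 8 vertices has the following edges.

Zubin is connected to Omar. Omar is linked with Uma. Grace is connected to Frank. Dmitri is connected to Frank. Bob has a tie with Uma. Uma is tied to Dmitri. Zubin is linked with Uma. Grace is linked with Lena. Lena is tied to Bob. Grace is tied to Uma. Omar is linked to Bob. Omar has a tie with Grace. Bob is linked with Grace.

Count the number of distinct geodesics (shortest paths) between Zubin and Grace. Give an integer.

The shortest distance is 2. The length-2 paths are: Zubin–Omar–Grace; Zubin–Uma–Grace.
That gives 2 distinct shortest paths.

2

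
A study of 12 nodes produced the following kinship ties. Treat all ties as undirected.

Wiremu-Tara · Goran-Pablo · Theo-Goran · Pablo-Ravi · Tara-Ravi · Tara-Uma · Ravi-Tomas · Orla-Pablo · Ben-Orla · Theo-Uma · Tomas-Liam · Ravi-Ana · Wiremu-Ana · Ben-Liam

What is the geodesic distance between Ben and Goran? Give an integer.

3

One shortest route is Ben – Orla – Pablo – Goran, which uses 3 edges, and at distance 2 from Ben we only reach {Pablo, Tomas}, which does not include Goran. So d(Ben,Goran) = 3.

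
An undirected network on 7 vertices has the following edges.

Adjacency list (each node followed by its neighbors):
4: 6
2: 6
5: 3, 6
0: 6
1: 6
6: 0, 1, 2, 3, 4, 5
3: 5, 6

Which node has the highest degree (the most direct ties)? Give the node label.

6

Degrees — 0:1, 1:1, 2:1, 3:2, 4:1, 5:2, 6:6.
The maximum is 6, attained only by 6.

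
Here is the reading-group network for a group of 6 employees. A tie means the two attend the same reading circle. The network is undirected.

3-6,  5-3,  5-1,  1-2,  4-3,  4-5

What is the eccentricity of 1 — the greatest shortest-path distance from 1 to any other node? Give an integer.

Distances from 1: 2:1, 3:2, 4:2, 5:1, 6:3.
The largest is 3 (to 6), so the eccentricity of 1 is 3.

3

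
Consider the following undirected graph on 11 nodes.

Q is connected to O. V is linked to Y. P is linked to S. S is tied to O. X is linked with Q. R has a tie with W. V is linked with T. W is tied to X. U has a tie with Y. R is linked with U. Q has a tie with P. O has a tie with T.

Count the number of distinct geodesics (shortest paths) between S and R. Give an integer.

The shortest distance is 5. The length-5 paths are: S–P–Q–X–W–R; S–O–Q–X–W–R.
That gives 2 distinct shortest paths.

2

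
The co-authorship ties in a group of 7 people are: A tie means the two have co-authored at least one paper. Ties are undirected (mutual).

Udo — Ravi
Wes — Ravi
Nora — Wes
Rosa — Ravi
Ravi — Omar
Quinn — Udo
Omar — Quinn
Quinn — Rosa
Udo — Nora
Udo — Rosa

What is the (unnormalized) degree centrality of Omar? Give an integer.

Omar is directly tied to Quinn and Ravi. That is 2 neighbors, so the degree of Omar is 2.

2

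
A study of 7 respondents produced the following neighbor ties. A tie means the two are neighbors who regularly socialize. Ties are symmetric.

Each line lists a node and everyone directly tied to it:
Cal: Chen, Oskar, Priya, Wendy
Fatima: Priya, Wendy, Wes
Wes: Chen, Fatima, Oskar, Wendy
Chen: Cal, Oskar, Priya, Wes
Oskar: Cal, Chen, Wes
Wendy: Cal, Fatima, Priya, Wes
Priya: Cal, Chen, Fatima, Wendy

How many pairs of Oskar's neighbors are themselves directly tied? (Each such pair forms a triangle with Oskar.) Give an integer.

2

Oskar's neighbors: Cal, Chen, and Wes.
Neighbor pairs that are themselves tied: Oskar–Cal–Chen; Oskar–Chen–Wes. Each forms one triangle with Oskar, for 2 in total.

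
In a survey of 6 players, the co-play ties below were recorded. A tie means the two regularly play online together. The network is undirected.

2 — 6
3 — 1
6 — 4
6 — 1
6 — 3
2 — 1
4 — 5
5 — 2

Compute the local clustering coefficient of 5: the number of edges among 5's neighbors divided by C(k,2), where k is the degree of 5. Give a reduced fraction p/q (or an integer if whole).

0

5's neighbors: 2 and 4 (k = 2).
Possible neighbor pairs: C(2,2) = 1. Edges among them: none → e = 0.
Clustering(5) = 0/1.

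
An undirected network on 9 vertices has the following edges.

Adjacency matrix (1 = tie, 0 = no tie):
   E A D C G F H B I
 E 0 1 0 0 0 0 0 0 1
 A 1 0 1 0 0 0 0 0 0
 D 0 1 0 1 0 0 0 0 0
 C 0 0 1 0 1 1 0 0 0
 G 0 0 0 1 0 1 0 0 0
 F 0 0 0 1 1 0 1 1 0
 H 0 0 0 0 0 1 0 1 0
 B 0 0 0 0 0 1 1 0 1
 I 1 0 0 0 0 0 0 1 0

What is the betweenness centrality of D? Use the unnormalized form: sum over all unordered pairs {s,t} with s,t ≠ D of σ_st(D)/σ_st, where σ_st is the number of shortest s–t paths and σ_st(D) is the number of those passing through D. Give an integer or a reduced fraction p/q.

Pairs whose geodesics pass through D — E–C: 1; E–G: 1/2; A–C: 1; A–G: 1; A–F: 1; A–H: 1/2.
All other pairs contribute 0.
Summing the contributions gives betweenness(D) = 5.

5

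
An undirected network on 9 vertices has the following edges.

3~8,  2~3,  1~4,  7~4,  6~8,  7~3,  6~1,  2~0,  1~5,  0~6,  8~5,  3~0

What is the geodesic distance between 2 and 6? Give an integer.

One shortest route is 2 – 0 – 6, which uses 2 edges, and 2 and 6 are not directly tied, so nothing shorter exists. So d(2,6) = 2.

2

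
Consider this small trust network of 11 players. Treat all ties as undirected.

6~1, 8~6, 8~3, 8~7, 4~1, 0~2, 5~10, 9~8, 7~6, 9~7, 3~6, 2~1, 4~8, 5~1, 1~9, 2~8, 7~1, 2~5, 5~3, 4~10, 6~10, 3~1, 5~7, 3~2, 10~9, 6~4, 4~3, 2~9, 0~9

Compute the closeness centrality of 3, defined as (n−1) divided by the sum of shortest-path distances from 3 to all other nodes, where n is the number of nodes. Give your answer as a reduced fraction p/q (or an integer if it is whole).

Distances from 3: 0:2, 1:1, 2:1, 4:1, 5:1, 6:1, 7:2, 8:1, 9:2, 10:2. Sum = 14.
n = 11, so closeness = 10/14 = 5/7.

5/7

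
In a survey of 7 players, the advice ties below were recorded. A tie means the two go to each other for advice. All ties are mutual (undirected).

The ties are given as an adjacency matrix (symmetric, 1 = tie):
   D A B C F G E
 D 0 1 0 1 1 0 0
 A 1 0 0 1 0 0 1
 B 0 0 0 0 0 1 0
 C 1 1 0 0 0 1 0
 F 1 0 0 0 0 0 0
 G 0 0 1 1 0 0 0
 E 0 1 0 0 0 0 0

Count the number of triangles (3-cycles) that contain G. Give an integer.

G's neighbors are B and C, but none of them are tied to each other, so no triangle contains G.

0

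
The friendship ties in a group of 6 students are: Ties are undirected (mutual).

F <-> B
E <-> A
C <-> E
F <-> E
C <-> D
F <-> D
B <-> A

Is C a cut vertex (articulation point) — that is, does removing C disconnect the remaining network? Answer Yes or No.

No

Even without C, every remaining node can still reach every other (the residual graph is connected), so C is not a cut vertex.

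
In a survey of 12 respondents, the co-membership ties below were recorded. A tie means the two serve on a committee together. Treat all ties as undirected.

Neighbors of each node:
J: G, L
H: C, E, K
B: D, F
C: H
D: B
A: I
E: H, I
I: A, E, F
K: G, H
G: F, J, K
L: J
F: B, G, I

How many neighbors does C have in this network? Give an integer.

1

C is directly tied to H. That is 1 neighbor, so the degree of C is 1.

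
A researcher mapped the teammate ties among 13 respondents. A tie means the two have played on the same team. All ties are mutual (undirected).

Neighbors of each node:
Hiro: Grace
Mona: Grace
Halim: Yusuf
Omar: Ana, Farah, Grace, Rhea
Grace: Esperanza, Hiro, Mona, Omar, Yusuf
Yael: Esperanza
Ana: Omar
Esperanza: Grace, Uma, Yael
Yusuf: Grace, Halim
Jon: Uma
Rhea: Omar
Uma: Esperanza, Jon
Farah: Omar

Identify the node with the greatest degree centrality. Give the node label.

Degrees — Ana:1, Esperanza:3, Farah:1, Grace:5, Halim:1, Hiro:1, Jon:1, Mona:1, Omar:4, Rhea:1, Uma:2, Yael:1, Yusuf:2.
The maximum is 5, attained only by Grace.

Grace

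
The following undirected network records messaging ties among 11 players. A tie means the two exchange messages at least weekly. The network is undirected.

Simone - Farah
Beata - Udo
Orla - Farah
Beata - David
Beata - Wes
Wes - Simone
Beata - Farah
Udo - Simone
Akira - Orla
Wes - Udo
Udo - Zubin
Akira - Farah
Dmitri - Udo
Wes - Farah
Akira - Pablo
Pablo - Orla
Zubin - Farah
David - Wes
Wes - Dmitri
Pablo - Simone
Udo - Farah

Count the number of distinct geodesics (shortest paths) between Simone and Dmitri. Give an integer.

The shortest distance is 2. The length-2 paths are: Simone–Udo–Dmitri; Simone–Wes–Dmitri.
That gives 2 distinct shortest paths.

2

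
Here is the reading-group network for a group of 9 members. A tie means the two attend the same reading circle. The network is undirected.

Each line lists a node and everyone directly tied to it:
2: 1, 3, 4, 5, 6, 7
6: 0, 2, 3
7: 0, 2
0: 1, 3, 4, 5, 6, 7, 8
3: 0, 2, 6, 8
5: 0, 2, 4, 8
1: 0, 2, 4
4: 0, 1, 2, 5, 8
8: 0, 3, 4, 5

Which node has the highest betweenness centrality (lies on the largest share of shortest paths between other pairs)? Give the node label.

Unnormalized betweenness of each node: 0:15/2, 1:1/6, 2:11/2, 3:1, 4:4/3, 5:1/2, 6:1/6, 7:1/6, 8:2/3.
0 has the largest value, 15/2, making it the main broker — the node through which the most shortest paths run.

0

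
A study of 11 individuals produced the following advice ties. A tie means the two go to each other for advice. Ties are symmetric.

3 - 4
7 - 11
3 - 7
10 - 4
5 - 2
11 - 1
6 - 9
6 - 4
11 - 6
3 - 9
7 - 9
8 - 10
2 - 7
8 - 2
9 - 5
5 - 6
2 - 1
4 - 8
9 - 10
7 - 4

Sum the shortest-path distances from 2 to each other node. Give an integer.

16

Distances from 2: 1:1, 3:2, 4:2, 5:1, 6:2, 7:1, 8:1, 9:2, 10:2, 11:2.
Sum = 1 + 2 + 2 + 1 + 2 + 1 + 1 + 2 + 2 + 2 = 16.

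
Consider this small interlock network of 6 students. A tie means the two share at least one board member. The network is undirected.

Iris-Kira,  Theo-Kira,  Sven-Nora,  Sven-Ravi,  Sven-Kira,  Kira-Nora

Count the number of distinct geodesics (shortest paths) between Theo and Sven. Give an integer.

1

The shortest distance is 2, and the only length-2 path is Theo–Kira–Sven. So there is exactly 1 shortest path.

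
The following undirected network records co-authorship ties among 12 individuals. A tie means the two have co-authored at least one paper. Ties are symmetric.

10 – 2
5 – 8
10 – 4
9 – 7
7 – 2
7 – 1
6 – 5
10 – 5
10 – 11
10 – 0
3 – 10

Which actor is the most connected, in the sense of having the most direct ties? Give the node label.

10

Degrees — 0:1, 1:1, 2:2, 3:1, 4:1, 5:3, 6:1, 7:3, 8:1, 9:1, 10:6, 11:1.
The maximum is 6, attained only by 10.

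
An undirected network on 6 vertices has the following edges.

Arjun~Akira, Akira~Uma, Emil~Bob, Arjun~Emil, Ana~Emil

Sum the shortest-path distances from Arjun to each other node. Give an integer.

Distances from Arjun: Akira:1, Ana:2, Bob:2, Emil:1, Uma:2.
Sum = 1 + 2 + 2 + 1 + 2 = 8.

8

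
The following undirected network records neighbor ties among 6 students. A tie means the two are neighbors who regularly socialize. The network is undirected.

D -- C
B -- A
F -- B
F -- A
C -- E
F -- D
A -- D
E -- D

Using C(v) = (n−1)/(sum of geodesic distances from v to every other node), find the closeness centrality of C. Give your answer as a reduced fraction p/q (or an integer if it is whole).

5/9

Distances from C: A:2, B:3, D:1, E:1, F:2. Sum = 9.
n = 6, so closeness = 5/9.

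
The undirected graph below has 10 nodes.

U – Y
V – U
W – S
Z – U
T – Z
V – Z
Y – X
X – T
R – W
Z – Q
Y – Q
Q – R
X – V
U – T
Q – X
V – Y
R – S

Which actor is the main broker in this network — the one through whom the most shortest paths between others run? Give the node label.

Q

Unnormalized betweenness of each node: Q:56/3, R:14, S:0, T:2/3, U:7/6, V:1, W:0, X:25/6, Y:11/3, Z:17/3.
Q has the largest value, 56/3, making it the main broker — the node through which the most shortest paths run.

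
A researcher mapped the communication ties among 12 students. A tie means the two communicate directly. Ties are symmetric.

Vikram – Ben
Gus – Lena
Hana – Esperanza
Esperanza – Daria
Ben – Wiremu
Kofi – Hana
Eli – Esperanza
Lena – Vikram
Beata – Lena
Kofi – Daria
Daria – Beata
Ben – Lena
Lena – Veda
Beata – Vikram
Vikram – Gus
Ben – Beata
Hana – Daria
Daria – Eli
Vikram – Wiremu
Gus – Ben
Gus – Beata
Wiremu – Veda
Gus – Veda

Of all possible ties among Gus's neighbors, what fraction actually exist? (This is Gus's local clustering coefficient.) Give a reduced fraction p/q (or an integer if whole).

Gus's neighbors: Beata, Ben, Lena, Veda, and Vikram (k = 5).
Possible neighbor pairs: C(5,2) = 10. Edges among them: Beata–Ben, Beata–Lena, Beata–Vikram, Ben–Lena, Ben–Vikram, Lena–Veda, Lena–Vikram → e = 7.
Clustering(Gus) = 7/10.

7/10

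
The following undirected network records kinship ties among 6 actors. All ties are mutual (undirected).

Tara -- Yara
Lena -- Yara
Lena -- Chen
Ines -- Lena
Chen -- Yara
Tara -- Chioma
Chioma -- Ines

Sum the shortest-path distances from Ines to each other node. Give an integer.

8

Distances from Ines: Chen:2, Chioma:1, Lena:1, Tara:2, Yara:2.
Sum = 2 + 1 + 1 + 2 + 2 = 8.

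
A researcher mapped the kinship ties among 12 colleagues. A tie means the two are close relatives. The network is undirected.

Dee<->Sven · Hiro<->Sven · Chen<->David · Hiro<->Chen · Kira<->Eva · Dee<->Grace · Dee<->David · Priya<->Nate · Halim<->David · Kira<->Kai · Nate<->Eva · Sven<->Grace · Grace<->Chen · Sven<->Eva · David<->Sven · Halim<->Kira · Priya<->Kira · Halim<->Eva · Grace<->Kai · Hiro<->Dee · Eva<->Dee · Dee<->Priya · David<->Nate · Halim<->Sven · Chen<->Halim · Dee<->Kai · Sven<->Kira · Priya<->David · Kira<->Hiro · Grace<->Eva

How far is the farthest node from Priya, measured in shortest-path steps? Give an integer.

2

Distances from Priya: Chen:2, David:1, Dee:1, Eva:2, Grace:2, Halim:2, Hiro:2, Kai:2, Kira:1, Nate:1, Sven:2.
The largest is 2 (to Eva, Sven, Halim, Kai, Hiro, Chen, and Grace), so the eccentricity of Priya is 2.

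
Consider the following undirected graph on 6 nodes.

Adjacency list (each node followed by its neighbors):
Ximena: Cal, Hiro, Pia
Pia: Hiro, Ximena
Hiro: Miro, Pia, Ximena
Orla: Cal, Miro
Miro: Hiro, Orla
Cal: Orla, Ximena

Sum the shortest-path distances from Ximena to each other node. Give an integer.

Distances from Ximena: Cal:1, Hiro:1, Miro:2, Orla:2, Pia:1.
Sum = 1 + 1 + 2 + 2 + 1 = 7.

7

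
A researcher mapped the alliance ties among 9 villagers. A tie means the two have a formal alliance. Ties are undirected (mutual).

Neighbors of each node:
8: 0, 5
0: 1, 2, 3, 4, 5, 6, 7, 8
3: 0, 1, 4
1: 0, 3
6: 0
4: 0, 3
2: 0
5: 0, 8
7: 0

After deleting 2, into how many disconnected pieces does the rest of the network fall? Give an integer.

1

2's neighbors (0) remain reachable from one another through other ties, so the rest of the network stays in one piece.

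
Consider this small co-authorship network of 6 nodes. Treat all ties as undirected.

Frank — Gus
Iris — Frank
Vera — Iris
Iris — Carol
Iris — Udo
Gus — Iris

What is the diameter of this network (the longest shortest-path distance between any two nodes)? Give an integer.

Eccentricity of each node (its greatest distance to any other): Carol:2, Frank:2, Gus:2, Iris:1, Udo:2, Vera:2.
The maximum eccentricity is 2, realized for instance by the pair Udo–Frank via Udo – Iris – Frank. So the diameter is 2.

2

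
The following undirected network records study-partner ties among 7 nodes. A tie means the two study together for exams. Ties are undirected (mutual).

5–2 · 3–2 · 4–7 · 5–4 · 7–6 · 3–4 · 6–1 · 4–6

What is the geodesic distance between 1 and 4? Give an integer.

One shortest route is 1 – 6 – 4, which uses 2 edges, and 1 and 4 are not directly tied, so nothing shorter exists. So d(1,4) = 2.

2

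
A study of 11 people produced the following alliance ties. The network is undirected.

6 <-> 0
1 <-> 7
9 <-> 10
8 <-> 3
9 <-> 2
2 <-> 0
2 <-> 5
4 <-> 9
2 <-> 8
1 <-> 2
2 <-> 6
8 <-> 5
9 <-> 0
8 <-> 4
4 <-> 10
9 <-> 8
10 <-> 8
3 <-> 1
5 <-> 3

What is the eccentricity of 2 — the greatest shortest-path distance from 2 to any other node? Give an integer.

Distances from 2: 0:1, 1:1, 3:2, 4:2, 5:1, 6:1, 7:2, 8:1, 9:1, 10:2.
The largest is 2 (to 10, 4, 3, and 7), so the eccentricity of 2 is 2.

2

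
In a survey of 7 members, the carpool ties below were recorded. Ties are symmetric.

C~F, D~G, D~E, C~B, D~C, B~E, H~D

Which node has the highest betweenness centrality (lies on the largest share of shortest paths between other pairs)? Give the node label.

Unnormalized betweenness of each node: B:1, C:13/2, D:10, E:3/2, F:0, G:0, H:0.
D has the largest value, 10, making it the main broker — the node through which the most shortest paths run.

D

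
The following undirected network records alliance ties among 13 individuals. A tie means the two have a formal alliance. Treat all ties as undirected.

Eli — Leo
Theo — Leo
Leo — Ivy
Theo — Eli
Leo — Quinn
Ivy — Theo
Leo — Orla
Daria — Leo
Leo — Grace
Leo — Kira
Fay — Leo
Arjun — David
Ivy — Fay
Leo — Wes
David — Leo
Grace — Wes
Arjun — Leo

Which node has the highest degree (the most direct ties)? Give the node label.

Degrees — Arjun:2, Daria:1, David:2, Eli:2, Fay:2, Grace:2, Ivy:3, Kira:1, Leo:12, Orla:1, Quinn:1, Theo:3, Wes:2.
The maximum is 12, attained only by Leo.

Leo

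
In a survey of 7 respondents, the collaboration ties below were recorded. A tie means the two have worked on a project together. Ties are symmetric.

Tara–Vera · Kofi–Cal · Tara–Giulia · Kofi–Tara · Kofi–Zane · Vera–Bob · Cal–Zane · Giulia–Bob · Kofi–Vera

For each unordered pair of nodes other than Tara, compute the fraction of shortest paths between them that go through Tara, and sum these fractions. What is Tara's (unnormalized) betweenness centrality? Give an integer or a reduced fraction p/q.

Pairs whose geodesics pass through Tara — Vera–Giulia: 1/2; Giulia–Cal: 1; Giulia–Zane: 1; Giulia–Kofi: 1.
All other pairs contribute 0.
Summing the contributions gives betweenness(Tara) = 7/2.

7/2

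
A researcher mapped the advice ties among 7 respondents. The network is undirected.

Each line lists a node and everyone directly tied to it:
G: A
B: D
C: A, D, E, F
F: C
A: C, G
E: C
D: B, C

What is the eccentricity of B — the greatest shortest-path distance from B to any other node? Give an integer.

Distances from B: A:3, C:2, D:1, E:3, F:3, G:4.
The largest is 4 (to G), so the eccentricity of B is 4.

4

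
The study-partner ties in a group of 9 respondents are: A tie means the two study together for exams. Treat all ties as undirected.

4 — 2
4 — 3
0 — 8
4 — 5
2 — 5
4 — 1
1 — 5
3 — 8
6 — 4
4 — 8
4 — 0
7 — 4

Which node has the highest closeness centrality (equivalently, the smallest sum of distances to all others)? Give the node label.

4

Farness (sum of distances to all others) for each node — 0:14, 1:14, 2:14, 3:14, 4:8, 5:13, 6:15, 7:15, 8:13.
The smallest farness is 8, for 4, so 4 has the highest closeness.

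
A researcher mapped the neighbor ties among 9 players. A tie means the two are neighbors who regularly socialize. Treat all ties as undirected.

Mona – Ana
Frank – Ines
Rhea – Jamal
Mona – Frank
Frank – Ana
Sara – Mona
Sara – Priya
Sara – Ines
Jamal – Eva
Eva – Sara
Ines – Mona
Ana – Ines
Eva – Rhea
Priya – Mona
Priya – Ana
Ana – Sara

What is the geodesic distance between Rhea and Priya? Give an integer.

3

One shortest route is Rhea – Eva – Sara – Priya, which uses 3 edges, and at distance 2 from Rhea we only reach {Sara}, which does not include Priya. So d(Rhea,Priya) = 3.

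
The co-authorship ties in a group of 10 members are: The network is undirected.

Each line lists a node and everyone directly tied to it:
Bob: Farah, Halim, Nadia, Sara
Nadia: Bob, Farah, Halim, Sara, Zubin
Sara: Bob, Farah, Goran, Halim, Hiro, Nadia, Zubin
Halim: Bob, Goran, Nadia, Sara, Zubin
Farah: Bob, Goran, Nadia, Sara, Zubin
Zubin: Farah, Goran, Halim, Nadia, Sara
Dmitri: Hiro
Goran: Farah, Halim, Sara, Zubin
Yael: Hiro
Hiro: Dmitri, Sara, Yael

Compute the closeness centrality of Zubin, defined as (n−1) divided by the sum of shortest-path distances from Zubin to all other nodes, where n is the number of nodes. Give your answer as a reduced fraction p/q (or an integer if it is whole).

Distances from Zubin: Bob:2, Dmitri:3, Farah:1, Goran:1, Halim:1, Hiro:2, Nadia:1, Sara:1, Yael:3. Sum = 15.
n = 10, so closeness = 9/15 = 3/5.

3/5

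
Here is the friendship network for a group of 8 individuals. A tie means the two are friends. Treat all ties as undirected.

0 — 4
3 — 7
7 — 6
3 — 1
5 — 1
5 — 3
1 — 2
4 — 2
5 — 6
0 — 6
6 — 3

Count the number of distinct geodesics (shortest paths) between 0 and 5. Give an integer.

1

The shortest distance is 2, and the only length-2 path is 0–6–5. So there is exactly 1 shortest path.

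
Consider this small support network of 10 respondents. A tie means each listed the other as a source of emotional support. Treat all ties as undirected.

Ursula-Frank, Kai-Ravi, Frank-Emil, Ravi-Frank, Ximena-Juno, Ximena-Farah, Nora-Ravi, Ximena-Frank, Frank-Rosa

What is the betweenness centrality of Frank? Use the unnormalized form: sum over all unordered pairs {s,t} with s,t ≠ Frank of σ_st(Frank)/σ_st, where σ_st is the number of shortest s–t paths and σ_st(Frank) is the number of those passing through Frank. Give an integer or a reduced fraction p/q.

30

Pairs whose geodesics pass through Frank — Nora–Juno: 1; Nora–Ximena: 1; Nora–Rosa: 1; Nora–Emil: 1; Nora–Farah: 1; Nora–Ursula: 1; Juno–Rosa: 1; Juno–Emil: 1; Juno–Kai: 1; Juno–Ravi: 1; Juno–Ursula: 1; Ximena–Rosa: 1; Ximena–Emil: 1; Ximena–Kai: 1 … (+16 more pairs).
All other pairs contribute 0.
Summing the contributions gives betweenness(Frank) = 30.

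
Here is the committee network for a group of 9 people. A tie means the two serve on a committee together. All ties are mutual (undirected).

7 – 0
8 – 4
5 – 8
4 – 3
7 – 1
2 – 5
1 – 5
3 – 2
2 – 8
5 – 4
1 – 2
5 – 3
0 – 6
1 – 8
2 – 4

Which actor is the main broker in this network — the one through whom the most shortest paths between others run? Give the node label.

Unnormalized betweenness of each node: 0:7, 1:15, 2:11/3, 3:0, 4:1/3, 5:11/3, 6:0, 7:12, 8:4/3.
1 has the largest value, 15, making it the main broker — the node through which the most shortest paths run.

1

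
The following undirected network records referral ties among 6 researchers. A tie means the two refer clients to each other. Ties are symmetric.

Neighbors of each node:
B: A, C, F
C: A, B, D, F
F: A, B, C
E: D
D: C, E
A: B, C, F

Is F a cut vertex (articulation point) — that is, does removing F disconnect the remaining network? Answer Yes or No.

No

Even without F, every remaining node can still reach every other (the residual graph is connected), so F is not a cut vertex.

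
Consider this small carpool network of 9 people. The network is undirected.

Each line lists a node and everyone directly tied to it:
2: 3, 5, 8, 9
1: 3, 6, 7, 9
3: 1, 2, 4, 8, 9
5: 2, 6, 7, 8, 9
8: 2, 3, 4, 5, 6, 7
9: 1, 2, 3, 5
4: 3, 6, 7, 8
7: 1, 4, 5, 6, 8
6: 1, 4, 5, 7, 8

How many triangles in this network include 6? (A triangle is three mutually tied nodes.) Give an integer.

6's neighbors: 1, 4, 5, 7, and 8.
Neighbor pairs that are themselves tied: 6–1–7; 6–4–7; 6–4–8; 6–5–7; 6–5–8; 6–7–8. Each forms one triangle with 6, for 6 in total.

6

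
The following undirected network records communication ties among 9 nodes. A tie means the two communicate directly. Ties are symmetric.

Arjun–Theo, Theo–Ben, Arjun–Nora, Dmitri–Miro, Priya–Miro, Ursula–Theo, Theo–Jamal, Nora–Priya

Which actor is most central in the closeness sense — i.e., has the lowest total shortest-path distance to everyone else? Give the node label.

Arjun

Farness (sum of distances to all others) for each node — Arjun:17, Ben:25, Dmitri:33, Jamal:25, Miro:26, Nora:18, Priya:21, Theo:18, Ursula:25.
The smallest farness is 17, for Arjun, so Arjun has the highest closeness.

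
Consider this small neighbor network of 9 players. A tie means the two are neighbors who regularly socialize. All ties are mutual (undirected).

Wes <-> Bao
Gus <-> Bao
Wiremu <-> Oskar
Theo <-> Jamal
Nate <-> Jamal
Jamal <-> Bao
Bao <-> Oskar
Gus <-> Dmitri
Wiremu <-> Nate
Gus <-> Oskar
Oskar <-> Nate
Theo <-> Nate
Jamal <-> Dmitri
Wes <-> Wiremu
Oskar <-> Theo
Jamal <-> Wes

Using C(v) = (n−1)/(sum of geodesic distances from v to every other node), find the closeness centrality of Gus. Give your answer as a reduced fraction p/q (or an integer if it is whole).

8/13

Distances from Gus: Bao:1, Dmitri:1, Jamal:2, Nate:2, Oskar:1, Theo:2, Wes:2, Wiremu:2. Sum = 13.
n = 9, so closeness = 8/13.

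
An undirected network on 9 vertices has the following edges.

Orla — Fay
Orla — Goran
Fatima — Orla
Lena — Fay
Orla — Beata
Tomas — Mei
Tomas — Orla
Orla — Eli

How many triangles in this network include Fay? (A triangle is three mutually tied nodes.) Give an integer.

0

Fay's neighbors are Lena and Orla, but none of them are tied to each other, so no triangle contains Fay.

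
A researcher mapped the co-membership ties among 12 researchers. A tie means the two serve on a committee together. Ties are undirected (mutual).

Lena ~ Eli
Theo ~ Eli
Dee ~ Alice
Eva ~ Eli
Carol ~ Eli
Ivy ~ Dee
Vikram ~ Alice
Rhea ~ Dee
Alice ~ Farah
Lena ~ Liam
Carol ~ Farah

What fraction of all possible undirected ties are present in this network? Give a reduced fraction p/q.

1/6

There are 11 edges and 12 nodes, so the maximum possible is C(12,2) = 66.
Density = 11/66 = 1/6.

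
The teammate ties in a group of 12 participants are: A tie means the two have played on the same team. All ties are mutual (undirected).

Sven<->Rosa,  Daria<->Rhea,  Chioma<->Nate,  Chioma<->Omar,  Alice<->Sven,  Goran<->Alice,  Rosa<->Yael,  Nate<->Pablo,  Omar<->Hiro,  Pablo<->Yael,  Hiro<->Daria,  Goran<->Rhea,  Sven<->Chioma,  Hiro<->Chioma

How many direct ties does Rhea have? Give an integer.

Rhea is directly tied to Daria and Goran. That is 2 neighbors, so the degree of Rhea is 2.

2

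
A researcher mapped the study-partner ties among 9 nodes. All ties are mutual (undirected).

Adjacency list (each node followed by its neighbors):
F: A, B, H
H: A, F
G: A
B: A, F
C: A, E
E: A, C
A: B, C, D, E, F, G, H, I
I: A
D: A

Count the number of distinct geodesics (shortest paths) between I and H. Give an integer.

The shortest distance is 2, and the only length-2 path is I–A–H. So there is exactly 1 shortest path.

1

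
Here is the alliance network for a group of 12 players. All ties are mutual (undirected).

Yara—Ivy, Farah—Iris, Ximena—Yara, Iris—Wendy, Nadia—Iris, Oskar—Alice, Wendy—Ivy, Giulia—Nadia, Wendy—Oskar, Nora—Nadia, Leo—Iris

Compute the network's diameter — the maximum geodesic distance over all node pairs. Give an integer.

Eccentricity of each node (its greatest distance to any other): Alice:5, Farah:5, Giulia:6, Iris:4, Ivy:4, Leo:5, Nadia:5, Nora:6, Oskar:4, Wendy:3, Ximena:6, Yara:5.
The maximum eccentricity is 6, realized for instance by the pair Giulia–Ximena via Giulia – Nadia – Iris – Wendy – Ivy – Yara – Ximena. So the diameter is 6.

6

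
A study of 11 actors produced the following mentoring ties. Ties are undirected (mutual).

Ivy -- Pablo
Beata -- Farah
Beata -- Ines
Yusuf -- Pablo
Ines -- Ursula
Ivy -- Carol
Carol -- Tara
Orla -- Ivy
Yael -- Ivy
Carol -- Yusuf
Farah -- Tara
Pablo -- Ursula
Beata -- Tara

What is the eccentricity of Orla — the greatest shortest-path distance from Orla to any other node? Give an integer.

4

Distances from Orla: Beata:4, Carol:2, Farah:4, Ines:4, Ivy:1, Pablo:2, Tara:3, Ursula:3, Yael:2, Yusuf:3.
The largest is 4 (to Ines, Beata, and Farah), so the eccentricity of Orla is 4.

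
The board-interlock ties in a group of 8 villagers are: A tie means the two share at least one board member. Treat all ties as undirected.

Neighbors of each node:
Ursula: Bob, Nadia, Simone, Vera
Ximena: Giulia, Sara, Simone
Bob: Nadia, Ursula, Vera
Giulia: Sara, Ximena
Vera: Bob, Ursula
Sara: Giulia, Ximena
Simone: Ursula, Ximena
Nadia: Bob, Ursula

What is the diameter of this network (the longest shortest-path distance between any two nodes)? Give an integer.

4

Eccentricity of each node (its greatest distance to any other): Bob:4, Giulia:4, Nadia:4, Sara:4, Simone:2, Ursula:3, Vera:4, Ximena:3.
The maximum eccentricity is 4, realized for instance by the pair Nadia–Sara via Nadia – Ursula – Simone – Ximena – Sara. So the diameter is 4.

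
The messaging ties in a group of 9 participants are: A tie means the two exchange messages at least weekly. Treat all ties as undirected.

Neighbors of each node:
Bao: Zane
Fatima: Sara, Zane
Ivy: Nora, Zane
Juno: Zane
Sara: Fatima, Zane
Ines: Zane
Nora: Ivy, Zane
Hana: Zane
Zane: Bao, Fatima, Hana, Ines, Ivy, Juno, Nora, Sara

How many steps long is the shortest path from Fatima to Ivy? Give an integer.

One shortest route is Fatima – Zane – Ivy, which uses 2 edges, and Fatima and Ivy are not directly tied, so nothing shorter exists. So d(Fatima,Ivy) = 2.

2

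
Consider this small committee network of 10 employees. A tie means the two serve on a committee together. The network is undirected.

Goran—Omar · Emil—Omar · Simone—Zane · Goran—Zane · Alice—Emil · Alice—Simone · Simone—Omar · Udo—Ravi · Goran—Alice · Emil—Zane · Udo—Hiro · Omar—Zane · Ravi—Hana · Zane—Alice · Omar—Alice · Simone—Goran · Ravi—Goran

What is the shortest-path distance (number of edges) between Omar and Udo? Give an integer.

One shortest route is Omar – Goran – Ravi – Udo, which uses 3 edges, and at distance 2 from Omar we only reach {Ravi}, which does not include Udo. So d(Omar,Udo) = 3.

3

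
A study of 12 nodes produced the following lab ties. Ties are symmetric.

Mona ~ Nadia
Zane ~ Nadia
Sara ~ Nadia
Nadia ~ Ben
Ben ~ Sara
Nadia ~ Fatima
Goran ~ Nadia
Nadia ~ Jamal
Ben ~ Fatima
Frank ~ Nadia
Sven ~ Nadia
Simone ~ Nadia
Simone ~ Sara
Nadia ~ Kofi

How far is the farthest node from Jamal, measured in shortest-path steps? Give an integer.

2

Distances from Jamal: Ben:2, Fatima:2, Frank:2, Goran:2, Kofi:2, Mona:2, Nadia:1, Sara:2, Simone:2, Sven:2, Zane:2.
The largest is 2 (to Mona, Goran, Ben, Sven, Kofi, Simone, Fatima, Sara, Frank, and Zane), so the eccentricity of Jamal is 2.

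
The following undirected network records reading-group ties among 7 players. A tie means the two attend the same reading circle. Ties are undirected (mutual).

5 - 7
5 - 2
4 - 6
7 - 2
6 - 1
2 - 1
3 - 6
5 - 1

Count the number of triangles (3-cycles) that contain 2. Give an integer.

2

2's neighbors: 1, 5, and 7.
Neighbor pairs that are themselves tied: 2–1–5; 2–5–7. Each forms one triangle with 2, for 2 in total.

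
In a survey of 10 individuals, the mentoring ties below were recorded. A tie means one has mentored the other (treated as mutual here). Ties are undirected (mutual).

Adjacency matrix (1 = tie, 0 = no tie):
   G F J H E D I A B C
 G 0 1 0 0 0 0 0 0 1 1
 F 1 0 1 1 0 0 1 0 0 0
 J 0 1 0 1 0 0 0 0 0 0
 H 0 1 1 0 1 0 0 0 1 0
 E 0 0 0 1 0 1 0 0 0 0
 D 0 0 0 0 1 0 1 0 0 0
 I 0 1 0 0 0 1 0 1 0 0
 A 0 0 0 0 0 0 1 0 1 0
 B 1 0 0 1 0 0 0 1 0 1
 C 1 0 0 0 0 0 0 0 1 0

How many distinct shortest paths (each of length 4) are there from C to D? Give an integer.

The shortest distance is 4. The length-4 paths are: C–B–H–E–D; C–G–F–I–D; C–B–A–I–D.
That gives 3 distinct shortest paths.

3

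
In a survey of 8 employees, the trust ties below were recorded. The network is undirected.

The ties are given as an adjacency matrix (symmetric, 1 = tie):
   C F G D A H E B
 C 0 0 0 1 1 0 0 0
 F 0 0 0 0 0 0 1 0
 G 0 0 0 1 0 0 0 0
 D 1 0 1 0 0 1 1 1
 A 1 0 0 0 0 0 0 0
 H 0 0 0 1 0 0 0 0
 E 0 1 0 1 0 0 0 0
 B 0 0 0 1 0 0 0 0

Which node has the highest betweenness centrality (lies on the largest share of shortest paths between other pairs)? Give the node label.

Unnormalized betweenness of each node: A:0, B:0, C:6, D:19, E:6, F:0, G:0, H:0.
D has the largest value, 19, making it the main broker — the node through which the most shortest paths run.

D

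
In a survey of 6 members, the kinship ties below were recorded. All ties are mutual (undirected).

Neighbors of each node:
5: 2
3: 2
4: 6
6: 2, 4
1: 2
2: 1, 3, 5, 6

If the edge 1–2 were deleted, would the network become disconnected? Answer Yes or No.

Without the 1–2 edge there is no alternate route between 1 and 2, so the network disconnects. It is a bridge.

Yes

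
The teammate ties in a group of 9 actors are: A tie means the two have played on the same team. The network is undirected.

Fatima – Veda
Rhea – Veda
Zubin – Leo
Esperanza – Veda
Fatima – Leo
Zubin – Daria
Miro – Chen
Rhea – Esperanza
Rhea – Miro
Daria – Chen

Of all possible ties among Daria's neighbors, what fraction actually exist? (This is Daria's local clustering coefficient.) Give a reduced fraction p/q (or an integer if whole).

0

Daria's neighbors: Chen and Zubin (k = 2).
Possible neighbor pairs: C(2,2) = 1. Edges among them: none → e = 0.
Clustering(Daria) = 0/1.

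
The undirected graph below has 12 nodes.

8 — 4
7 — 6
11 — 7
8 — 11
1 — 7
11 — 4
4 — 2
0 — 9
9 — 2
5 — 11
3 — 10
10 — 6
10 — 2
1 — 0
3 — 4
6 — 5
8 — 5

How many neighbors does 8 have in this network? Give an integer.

3

8 is directly tied to 4, 5, and 11. That is 3 neighbors, so the degree of 8 is 3.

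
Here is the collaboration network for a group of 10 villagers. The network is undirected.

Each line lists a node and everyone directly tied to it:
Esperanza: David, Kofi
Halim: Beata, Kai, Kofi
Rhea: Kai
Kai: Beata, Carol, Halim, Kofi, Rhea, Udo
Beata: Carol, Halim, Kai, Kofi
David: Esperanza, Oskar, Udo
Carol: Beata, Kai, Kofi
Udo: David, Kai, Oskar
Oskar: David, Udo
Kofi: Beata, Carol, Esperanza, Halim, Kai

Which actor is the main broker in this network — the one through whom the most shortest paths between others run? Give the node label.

Kai

Unnormalized betweenness of each node: Beata:1/3, Carol:0, David:5/2, Esperanza:3, Halim:0, Kai:52/3, Kofi:41/6, Oskar:0, Rhea:0, Udo:9.
Kai has the largest value, 52/3, making it the main broker — the node through which the most shortest paths run.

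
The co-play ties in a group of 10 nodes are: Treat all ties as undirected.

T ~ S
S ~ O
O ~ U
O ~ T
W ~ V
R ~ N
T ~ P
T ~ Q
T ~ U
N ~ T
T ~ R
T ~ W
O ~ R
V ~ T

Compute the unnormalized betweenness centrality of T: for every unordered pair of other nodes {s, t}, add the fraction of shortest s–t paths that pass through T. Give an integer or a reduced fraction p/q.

Pairs whose geodesics pass through T — P–S: 1; P–N: 1; P–V: 1; P–O: 1; P–Q: 1; P–W: 1; P–R: 1; P–U: 1; S–N: 1; S–V: 1; S–Q: 1; S–W: 1; S–R: 1/2; S–U: 1/2 … (+17 more pairs).
All other pairs contribute 0.
Summing the contributions gives betweenness(T) = 29.

29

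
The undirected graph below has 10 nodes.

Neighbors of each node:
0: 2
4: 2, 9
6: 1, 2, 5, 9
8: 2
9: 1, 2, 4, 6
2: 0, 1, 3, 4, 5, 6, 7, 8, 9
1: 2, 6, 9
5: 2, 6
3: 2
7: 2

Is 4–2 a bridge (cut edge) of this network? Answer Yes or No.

Even without that edge, 4 still reaches 2 via 4 – 9 – 2, so the network stays connected. Not a bridge.

No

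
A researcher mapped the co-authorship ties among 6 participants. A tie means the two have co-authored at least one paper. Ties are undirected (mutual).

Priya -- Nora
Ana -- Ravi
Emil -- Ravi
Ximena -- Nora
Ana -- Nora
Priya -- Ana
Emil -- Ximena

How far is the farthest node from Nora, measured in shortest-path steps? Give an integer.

Distances from Nora: Ana:1, Emil:2, Priya:1, Ravi:2, Ximena:1.
The largest is 2 (to Emil and Ravi), so the eccentricity of Nora is 2.

2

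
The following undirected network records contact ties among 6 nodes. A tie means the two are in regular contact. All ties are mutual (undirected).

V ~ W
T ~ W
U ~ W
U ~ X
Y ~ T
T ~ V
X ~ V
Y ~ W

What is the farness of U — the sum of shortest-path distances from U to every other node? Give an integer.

8

Distances from U: T:2, V:2, W:1, X:1, Y:2.
Sum = 2 + 2 + 1 + 1 + 2 = 8.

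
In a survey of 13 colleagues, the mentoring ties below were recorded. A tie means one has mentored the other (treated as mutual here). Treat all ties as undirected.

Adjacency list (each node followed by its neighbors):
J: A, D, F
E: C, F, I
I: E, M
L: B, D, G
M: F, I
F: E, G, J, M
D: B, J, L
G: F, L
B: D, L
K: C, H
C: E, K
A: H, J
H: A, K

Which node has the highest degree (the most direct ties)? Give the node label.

F

Degrees — A:2, B:2, C:2, D:3, E:3, F:4, G:2, H:2, I:2, J:3, K:2, L:3, M:2.
The maximum is 4, attained only by F.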